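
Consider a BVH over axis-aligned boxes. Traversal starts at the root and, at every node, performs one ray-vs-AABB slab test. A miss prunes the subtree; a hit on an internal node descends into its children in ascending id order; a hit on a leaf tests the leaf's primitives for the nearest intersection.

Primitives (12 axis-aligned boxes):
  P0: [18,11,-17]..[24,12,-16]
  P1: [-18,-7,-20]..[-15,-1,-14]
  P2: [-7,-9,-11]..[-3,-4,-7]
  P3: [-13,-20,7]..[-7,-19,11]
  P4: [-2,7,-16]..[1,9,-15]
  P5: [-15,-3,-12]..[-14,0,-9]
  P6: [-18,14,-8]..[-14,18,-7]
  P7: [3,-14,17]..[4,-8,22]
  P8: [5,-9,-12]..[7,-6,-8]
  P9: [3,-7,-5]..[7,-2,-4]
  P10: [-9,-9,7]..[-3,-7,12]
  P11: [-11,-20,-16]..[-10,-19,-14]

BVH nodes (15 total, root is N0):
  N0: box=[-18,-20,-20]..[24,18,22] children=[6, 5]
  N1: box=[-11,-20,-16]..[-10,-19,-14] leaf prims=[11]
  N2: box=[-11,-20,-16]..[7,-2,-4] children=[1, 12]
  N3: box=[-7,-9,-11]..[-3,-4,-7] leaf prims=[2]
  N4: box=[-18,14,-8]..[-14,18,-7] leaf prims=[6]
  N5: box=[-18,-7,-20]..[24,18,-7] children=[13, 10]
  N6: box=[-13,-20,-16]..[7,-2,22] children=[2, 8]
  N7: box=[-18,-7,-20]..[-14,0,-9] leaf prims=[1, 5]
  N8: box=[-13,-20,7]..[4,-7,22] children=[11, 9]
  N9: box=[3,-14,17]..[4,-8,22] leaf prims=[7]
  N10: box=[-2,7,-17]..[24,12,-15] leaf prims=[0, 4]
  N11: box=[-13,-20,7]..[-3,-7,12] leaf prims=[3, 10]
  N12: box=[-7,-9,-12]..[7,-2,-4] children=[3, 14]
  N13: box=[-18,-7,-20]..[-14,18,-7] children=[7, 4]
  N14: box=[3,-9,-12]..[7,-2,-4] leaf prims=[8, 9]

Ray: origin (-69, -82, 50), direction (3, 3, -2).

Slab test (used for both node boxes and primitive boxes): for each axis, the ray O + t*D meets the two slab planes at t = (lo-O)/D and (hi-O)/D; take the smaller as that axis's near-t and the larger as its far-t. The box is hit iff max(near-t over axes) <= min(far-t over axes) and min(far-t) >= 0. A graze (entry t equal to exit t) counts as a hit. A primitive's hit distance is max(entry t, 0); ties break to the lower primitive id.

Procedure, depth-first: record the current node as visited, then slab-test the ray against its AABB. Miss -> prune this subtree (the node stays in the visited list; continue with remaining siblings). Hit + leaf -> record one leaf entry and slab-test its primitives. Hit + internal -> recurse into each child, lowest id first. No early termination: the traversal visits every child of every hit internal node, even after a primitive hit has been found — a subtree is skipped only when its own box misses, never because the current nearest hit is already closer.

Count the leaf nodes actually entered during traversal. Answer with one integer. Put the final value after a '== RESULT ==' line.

Traverse from the root:
N0 x:[17,31] y:[62/3,100/3] z:[14,35] -> hit [62/3,31], descend [5, 6]
  N5 x:[17,31] y:[25,100/3] z:[57/2,35] -> hit [57/2,31], descend [10, 13]
    N10 x:[67/3,31] y:[89/3,94/3] z:[65/2,67/2] -> miss, prune
    N13 x:[17,55/3] y:[25,100/3] z:[57/2,35] -> miss, prune
  N6 x:[56/3,76/3] y:[62/3,80/3] z:[14,33] -> hit [62/3,76/3], descend [2, 8]
    N2 x:[58/3,76/3] y:[62/3,80/3] z:[27,33] -> miss, prune
    N8 x:[56/3,73/3] y:[62/3,25] z:[14,43/2] -> hit [62/3,43/2], descend [9, 11]
      N9 x:[24,73/3] y:[68/3,74/3] z:[14,33/2] -> miss, prune
      N11 x:[56/3,22] y:[62/3,25] z:[19,43/2] -> hit [62/3,43/2] leaf, test {P3@t=62/3, P10(miss)}

Summary -> nodes [0, 5, 10, 13, 6, 2, 8, 9, 11]; box-tests=9; leaf-entries=1; first=P3

== RESULT ==
1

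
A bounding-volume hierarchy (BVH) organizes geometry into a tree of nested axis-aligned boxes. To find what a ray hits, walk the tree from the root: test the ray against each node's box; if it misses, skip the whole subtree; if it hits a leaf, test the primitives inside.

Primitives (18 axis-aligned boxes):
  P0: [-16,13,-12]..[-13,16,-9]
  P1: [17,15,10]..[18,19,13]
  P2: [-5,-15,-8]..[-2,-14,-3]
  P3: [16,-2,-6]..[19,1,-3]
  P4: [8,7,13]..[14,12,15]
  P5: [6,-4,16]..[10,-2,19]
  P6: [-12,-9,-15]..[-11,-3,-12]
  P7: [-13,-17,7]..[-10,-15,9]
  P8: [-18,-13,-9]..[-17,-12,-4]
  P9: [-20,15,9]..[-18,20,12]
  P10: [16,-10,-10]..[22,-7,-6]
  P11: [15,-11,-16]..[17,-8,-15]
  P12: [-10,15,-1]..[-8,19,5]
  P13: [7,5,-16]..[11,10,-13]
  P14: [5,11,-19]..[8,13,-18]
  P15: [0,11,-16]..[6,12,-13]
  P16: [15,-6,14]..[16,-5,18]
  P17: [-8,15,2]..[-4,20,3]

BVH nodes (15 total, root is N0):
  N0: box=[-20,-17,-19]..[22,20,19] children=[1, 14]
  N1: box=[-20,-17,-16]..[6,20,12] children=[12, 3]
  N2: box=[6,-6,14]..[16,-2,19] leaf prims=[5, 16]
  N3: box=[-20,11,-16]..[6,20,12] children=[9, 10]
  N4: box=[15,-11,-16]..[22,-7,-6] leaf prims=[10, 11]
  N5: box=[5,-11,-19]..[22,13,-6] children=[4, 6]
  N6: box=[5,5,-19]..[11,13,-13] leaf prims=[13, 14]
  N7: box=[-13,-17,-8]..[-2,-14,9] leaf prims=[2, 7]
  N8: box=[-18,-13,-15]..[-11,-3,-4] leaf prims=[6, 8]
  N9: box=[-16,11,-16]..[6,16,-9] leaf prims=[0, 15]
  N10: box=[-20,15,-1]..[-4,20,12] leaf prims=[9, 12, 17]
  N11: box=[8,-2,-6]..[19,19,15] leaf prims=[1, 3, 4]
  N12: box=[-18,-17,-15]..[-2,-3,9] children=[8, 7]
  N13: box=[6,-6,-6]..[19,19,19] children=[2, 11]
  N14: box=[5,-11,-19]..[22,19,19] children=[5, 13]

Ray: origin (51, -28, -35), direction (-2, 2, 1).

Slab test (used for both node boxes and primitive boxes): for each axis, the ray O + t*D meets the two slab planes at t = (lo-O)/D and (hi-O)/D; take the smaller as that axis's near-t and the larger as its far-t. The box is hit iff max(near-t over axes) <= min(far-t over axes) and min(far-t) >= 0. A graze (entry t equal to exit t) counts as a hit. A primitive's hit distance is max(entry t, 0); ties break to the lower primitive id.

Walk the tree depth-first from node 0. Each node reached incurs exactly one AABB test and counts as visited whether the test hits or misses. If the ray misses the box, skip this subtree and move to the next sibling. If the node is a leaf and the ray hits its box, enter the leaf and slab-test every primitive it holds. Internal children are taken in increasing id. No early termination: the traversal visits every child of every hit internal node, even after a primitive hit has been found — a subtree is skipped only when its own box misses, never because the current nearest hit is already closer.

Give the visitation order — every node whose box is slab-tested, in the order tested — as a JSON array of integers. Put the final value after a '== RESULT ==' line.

Trace the traversal:
N0 x:[29/2,71/2] y:[11/2,24] z:[16,54] -> hit [16,24], descend [1, 14]
  N1 x:[45/2,71/2] y:[11/2,24] z:[19,47] -> hit [45/2,24], descend [3, 12]
    N3 x:[45/2,71/2] y:[39/2,24] z:[19,47] -> hit [45/2,24], descend [9, 10]
      N9 x:[45/2,67/2] y:[39/2,22] z:[19,26] -> miss, prune
      N10 x:[55/2,71/2] y:[43/2,24] z:[34,47] -> miss, prune
    N12 x:[53/2,69/2] y:[11/2,25/2] z:[20,44] -> miss, prune
  N14 x:[29/2,23] y:[17/2,47/2] z:[16,54] -> hit [16,23], descend [5, 13]
    N5 x:[29/2,23] y:[17/2,41/2] z:[16,29] -> hit [16,41/2], descend [4, 6]
      N4 x:[29/2,18] y:[17/2,21/2] z:[19,29] -> miss, prune
      N6 x:[20,23] y:[33/2,41/2] z:[16,22] -> hit [20,41/2] leaf, test {P13(miss), P14(miss)}
    N13 x:[16,45/2] y:[11,47/2] z:[29,54] -> miss, prune

order=[0, 1, 3, 9, 10, 12, 14, 5, 4, 6, 13]  |boxes|=11  |leaves|=1  hit=miss

== RESULT ==
[0, 1, 3, 9, 10, 12, 14, 5, 4, 6, 13]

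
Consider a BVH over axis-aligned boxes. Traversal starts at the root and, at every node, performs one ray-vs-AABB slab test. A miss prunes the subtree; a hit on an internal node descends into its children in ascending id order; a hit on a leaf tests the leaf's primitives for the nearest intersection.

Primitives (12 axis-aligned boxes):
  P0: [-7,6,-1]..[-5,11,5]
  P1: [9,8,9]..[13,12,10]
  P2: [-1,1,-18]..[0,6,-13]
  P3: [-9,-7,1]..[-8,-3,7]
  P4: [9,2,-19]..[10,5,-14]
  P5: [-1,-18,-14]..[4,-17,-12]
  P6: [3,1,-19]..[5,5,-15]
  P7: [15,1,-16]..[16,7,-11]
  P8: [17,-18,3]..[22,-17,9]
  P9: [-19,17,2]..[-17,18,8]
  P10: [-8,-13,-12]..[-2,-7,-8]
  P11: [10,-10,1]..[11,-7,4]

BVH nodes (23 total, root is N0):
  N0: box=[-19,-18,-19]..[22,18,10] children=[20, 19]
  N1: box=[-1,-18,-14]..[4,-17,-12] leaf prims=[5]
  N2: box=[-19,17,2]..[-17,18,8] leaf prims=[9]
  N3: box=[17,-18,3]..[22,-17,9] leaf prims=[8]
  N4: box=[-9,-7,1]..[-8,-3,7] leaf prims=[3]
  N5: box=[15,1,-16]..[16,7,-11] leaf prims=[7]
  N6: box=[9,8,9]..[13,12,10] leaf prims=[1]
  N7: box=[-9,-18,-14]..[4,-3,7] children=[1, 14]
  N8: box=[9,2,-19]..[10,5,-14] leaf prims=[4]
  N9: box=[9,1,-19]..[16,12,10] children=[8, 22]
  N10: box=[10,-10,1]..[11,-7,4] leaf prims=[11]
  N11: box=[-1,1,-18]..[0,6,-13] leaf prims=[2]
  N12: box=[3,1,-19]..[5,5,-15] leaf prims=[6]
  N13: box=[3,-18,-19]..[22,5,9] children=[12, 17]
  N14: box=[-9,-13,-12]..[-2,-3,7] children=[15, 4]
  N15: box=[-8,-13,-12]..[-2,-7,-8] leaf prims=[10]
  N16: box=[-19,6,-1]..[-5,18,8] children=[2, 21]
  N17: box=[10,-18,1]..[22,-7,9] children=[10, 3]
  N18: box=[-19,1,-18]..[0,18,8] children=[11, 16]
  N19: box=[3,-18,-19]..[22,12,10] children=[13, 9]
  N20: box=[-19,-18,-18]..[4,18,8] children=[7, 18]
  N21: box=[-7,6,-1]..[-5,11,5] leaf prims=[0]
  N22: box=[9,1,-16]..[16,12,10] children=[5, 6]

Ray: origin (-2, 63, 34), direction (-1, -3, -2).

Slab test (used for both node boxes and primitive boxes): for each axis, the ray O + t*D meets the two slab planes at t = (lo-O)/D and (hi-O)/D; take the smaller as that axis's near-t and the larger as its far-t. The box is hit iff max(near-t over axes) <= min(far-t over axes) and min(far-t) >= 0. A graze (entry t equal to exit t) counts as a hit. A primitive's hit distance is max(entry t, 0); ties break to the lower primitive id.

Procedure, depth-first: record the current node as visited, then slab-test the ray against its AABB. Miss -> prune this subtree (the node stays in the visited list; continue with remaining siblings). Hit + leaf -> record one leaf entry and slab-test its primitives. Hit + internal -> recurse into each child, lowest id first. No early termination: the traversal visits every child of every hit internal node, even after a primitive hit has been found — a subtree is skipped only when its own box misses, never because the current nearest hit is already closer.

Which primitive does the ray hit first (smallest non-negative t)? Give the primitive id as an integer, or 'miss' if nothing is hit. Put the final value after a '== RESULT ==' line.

Traverse from the root:
N0 x:[-24,17] y:[15,27] z:[12,53/2] -> hit [15,17], descend [19, 20]
  N19 x:[-24,-5] y:[17,27] z:[12,53/2] -> miss, prune
  N20 x:[-6,17] y:[15,27] z:[13,26] -> hit [15,17], descend [7, 18]
    N7 x:[-6,7] y:[22,27] z:[27/2,24] -> miss, prune
    N18 x:[-2,17] y:[15,62/3] z:[13,26] -> hit [15,17], descend [11, 16]
      N11 x:[-2,-1] y:[19,62/3] z:[47/2,26] -> miss, prune
      N16 x:[3,17] y:[15,19] z:[13,35/2] -> hit [15,17], descend [2, 21]
        N2 x:[15,17] y:[15,46/3] z:[13,16] -> hit [15,46/3] leaf, test {P9@t=15}
        N21 x:[3,5] y:[52/3,19] z:[29/2,35/2] -> miss, prune

order=[0, 19, 20, 7, 18, 11, 16, 2, 21]  |boxes|=9  |leaves|=1  hit=P9

== RESULT ==
9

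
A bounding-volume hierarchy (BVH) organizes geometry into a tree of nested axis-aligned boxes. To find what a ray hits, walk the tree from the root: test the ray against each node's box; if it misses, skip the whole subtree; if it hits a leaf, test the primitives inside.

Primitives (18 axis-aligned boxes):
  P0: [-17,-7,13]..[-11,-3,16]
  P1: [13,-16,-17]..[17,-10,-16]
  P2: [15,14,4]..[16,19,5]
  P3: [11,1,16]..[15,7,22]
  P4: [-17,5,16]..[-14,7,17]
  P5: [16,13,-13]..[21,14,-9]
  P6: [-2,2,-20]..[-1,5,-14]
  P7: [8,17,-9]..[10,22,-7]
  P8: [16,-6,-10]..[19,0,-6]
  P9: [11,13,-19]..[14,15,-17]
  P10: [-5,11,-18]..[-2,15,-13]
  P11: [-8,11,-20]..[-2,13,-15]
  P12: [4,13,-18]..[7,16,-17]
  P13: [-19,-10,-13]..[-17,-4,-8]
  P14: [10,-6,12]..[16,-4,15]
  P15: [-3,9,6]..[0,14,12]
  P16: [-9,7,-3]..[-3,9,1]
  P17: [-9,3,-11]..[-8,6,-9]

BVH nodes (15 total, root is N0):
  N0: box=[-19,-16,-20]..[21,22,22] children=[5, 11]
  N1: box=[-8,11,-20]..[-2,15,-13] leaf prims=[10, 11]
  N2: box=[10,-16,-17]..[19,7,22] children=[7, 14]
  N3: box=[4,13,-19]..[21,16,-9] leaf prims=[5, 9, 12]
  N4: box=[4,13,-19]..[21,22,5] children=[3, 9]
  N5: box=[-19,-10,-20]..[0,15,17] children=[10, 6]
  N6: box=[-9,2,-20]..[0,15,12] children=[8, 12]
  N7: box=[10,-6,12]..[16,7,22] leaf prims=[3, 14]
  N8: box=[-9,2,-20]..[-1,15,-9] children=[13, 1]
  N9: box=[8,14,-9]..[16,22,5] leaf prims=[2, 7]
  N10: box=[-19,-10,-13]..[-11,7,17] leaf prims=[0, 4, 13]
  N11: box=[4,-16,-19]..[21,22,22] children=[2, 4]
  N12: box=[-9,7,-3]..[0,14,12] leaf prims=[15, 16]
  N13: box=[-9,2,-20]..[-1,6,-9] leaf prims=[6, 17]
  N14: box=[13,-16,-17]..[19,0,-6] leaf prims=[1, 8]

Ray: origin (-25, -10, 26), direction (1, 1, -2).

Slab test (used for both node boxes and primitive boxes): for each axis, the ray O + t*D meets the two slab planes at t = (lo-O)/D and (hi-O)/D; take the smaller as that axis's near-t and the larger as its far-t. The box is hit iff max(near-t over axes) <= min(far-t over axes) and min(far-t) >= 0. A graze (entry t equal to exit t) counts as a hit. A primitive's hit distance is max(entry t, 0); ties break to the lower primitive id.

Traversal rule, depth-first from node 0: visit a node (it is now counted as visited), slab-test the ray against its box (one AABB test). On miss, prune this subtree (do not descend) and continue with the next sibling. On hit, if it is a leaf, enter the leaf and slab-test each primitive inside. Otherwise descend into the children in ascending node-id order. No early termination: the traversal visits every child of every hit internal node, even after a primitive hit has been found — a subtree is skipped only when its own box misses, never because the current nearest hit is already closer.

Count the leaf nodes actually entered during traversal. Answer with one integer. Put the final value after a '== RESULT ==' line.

Trace the traversal:
N0 x:[6,46] y:[-6,32] z:[2,23] -> hit [6,23], descend [5, 11]
  N5 x:[6,25] y:[0,25] z:[9/2,23] -> hit [6,23], descend [6, 10]
    N6 x:[16,25] y:[12,25] z:[7,23] -> hit [16,23], descend [8, 12]
      N8 x:[16,24] y:[12,25] z:[35/2,23] -> hit [35/2,23], descend [1, 13]
        N1 x:[17,23] y:[21,25] z:[39/2,23] -> hit [21,23] leaf, test {P10@t=21, P11@t=21}
        N13 x:[16,24] y:[12,16] z:[35/2,23] -> miss, prune
      N12 x:[16,25] y:[17,24] z:[7,29/2] -> miss, prune
    N10 x:[6,14] y:[0,17] z:[9/2,39/2] -> hit [6,14] leaf, test {P0(miss), P4(miss), P13(miss)}
  N11 x:[29,46] y:[-6,32] z:[2,45/2] -> miss, prune

Summary -> nodes [0, 5, 6, 8, 1, 13, 12, 10, 11]; box-tests=9; leaf-entries=2; first=P10

== RESULT ==
2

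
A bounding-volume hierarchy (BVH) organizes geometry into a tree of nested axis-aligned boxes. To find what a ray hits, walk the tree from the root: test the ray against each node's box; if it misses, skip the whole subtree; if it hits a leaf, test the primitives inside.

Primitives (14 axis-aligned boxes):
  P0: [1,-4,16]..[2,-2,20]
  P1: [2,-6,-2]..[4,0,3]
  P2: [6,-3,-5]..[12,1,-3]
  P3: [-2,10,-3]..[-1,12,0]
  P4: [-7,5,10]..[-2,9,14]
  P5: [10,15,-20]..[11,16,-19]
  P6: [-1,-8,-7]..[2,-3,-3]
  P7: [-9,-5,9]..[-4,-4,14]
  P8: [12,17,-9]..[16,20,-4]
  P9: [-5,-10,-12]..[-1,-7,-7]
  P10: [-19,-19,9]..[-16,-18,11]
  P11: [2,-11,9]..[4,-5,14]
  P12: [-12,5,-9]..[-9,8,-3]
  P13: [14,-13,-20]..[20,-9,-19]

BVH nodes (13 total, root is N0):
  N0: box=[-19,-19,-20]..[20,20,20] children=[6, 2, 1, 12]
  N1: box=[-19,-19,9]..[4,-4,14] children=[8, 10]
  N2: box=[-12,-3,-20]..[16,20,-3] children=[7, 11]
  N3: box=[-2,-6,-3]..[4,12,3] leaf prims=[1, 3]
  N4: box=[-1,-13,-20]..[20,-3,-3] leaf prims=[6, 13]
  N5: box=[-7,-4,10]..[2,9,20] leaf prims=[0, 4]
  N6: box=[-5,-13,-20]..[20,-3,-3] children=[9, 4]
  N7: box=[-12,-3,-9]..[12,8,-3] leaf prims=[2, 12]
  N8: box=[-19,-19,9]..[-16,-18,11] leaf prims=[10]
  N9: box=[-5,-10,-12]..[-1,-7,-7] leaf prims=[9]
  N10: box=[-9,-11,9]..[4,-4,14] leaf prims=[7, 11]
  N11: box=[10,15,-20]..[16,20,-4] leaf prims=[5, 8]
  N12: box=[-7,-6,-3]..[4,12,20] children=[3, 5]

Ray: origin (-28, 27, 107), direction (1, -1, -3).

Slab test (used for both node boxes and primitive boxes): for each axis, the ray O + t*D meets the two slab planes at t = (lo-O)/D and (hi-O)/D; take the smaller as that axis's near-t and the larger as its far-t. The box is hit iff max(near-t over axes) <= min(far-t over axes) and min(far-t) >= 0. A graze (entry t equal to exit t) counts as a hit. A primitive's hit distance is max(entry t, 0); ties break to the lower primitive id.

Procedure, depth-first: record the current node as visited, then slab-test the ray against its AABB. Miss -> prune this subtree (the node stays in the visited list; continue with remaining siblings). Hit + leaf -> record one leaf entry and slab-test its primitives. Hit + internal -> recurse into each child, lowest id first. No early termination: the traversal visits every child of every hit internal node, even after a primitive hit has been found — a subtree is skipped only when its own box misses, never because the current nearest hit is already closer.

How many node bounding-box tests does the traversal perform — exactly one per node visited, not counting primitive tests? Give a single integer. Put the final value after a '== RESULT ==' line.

Trace the traversal:
N0 x:[9,48] y:[7,46] z:[29,127/3] -> hit [29,127/3], descend [1, 2, 6, 12]
  N1 x:[9,32] y:[31,46] z:[31,98/3] -> hit [31,32], descend [8, 10]
    N8 x:[9,12] y:[45,46] z:[32,98/3] -> miss, prune
    N10 x:[19,32] y:[31,38] z:[31,98/3] -> hit [31,32] leaf, test {P7(miss), P11@t=32}
  N2 x:[16,44] y:[7,30] z:[110/3,127/3] -> miss, prune
  N6 x:[23,48] y:[30,40] z:[110/3,127/3] -> hit [110/3,40], descend [4, 9]
    N4 x:[27,48] y:[30,40] z:[110/3,127/3] -> hit [110/3,40] leaf, test {P6(miss), P13(miss)}
    N9 x:[23,27] y:[34,37] z:[38,119/3] -> miss, prune
  N12 x:[21,32] y:[15,33] z:[29,110/3] -> hit [29,32], descend [3, 5]
    N3 x:[26,32] y:[15,33] z:[104/3,110/3] -> miss, prune
    N5 x:[21,30] y:[18,31] z:[29,97/3] -> hit [29,30] leaf, test {P0@t=29, P4(miss)}

order=[0, 1, 8, 10, 2, 6, 4, 9, 12, 3, 5]  |boxes|=11  |leaves|=3  hit=P0

== RESULT ==
11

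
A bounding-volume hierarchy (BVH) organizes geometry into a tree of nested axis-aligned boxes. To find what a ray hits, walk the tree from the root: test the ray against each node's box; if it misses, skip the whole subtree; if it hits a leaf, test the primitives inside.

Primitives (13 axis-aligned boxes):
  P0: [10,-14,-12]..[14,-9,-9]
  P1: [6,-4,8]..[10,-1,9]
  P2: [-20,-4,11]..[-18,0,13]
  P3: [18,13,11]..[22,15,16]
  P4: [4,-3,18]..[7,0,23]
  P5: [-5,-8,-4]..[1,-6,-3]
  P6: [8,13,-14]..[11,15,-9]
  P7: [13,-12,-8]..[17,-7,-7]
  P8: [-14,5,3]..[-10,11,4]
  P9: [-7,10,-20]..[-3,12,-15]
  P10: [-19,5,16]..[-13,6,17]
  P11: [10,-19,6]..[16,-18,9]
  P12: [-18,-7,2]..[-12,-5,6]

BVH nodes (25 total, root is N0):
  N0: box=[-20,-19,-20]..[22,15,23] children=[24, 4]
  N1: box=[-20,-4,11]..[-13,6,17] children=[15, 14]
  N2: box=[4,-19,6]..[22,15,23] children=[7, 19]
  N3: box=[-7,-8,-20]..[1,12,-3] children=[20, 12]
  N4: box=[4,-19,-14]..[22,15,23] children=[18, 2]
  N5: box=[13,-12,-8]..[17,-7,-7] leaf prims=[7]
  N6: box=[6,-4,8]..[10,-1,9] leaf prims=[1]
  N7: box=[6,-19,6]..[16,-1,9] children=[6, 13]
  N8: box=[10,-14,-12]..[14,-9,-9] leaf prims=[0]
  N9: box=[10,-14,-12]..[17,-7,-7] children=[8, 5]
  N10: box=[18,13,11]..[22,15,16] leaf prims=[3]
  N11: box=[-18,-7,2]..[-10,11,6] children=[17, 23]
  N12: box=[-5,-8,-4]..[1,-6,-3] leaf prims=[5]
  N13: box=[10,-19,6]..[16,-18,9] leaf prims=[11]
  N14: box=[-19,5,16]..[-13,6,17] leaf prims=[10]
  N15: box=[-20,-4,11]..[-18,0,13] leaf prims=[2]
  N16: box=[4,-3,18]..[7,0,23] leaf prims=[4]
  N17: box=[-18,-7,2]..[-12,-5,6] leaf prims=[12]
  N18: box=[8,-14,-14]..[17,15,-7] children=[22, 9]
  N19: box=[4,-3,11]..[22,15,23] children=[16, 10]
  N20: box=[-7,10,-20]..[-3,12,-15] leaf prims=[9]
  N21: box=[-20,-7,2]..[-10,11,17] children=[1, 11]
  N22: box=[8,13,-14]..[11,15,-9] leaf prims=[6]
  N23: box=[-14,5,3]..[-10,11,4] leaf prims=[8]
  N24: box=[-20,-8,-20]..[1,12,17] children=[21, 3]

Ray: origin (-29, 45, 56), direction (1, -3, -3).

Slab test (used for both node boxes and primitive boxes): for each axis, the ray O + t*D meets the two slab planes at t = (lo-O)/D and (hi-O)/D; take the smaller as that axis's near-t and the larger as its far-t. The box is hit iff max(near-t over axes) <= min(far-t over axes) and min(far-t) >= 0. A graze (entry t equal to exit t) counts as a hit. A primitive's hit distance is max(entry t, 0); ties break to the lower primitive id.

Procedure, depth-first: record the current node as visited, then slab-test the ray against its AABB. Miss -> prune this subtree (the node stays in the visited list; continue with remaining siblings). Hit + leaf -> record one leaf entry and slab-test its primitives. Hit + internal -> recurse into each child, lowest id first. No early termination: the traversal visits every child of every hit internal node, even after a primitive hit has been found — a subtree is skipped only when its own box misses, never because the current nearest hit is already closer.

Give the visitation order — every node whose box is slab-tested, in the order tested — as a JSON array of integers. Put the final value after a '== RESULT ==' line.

Traverse from the root:
N0 x:[9,51] y:[10,64/3] z:[11,76/3] -> hit [11,64/3], descend [4, 24]
  N4 x:[33,51] y:[10,64/3] z:[11,70/3] -> miss, prune
  N24 x:[9,30] y:[11,53/3] z:[13,76/3] -> hit [13,53/3], descend [3, 21]
    N3 x:[22,30] y:[11,53/3] z:[59/3,76/3] -> miss, prune
    N21 x:[9,19] y:[34/3,52/3] z:[13,18] -> hit [13,52/3], descend [1, 11]
      N1 x:[9,16] y:[13,49/3] z:[13,15] -> hit [13,15], descend [14, 15]
        N14 x:[10,16] y:[13,40/3] z:[13,40/3] -> hit [13,40/3] leaf, test {P10@t=13}
        N15 x:[9,11] y:[15,49/3] z:[43/3,15] -> miss, prune
      N11 x:[11,19] y:[34/3,52/3] z:[50/3,18] -> hit [50/3,52/3], descend [17, 23]
        N17 x:[11,17] y:[50/3,52/3] z:[50/3,18] -> hit [50/3,17] leaf, test {P12@t=50/3}
        N23 x:[15,19] y:[34/3,40/3] z:[52/3,53/3] -> miss, prune

11 AABB tests over nodes [0, 4, 24, 3, 21, 1, 14, 15, 11, 17, 23]; 2 leaves entered; closest P10.

== RESULT ==
[0, 4, 24, 3, 21, 1, 14, 15, 11, 17, 23]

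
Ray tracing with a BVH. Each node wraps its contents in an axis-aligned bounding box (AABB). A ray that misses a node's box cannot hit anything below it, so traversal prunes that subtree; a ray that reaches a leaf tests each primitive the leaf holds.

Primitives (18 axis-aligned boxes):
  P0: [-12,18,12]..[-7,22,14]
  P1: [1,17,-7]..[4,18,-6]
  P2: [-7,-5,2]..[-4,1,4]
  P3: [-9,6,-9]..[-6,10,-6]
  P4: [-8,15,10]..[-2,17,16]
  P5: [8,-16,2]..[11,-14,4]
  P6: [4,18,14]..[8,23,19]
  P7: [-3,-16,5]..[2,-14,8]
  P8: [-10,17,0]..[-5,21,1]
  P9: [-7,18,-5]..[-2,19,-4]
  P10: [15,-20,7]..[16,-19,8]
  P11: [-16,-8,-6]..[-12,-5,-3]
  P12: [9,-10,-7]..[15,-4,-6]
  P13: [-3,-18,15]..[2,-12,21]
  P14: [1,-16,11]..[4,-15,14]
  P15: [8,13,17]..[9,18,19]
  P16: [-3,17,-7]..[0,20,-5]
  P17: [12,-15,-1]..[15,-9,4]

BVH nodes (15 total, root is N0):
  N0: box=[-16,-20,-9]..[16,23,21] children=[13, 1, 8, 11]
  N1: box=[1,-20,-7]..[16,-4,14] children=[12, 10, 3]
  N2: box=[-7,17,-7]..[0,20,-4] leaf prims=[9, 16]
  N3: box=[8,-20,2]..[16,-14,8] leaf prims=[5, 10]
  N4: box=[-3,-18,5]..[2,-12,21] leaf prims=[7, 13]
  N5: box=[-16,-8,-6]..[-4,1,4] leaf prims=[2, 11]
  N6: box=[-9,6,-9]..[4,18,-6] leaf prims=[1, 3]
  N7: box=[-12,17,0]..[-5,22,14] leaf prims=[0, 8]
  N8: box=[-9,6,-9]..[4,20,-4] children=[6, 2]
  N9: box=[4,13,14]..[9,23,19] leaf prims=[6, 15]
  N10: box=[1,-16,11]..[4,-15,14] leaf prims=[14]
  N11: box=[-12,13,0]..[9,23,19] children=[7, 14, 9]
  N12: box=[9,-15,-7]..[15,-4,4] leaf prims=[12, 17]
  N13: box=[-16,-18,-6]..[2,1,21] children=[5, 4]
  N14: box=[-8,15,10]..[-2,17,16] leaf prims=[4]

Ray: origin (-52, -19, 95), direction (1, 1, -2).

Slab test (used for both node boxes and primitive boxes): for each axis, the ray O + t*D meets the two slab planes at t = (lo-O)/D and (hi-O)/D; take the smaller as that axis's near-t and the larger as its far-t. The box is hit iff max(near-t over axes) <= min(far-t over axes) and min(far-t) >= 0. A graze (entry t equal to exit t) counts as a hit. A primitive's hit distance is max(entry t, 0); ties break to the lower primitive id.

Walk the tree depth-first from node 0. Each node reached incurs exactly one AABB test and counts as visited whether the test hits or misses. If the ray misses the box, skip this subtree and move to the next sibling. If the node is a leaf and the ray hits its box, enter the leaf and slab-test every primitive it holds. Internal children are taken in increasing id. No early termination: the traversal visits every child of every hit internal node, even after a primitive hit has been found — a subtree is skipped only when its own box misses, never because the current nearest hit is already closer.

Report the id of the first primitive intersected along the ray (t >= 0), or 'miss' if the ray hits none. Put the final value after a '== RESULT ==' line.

Trace the traversal:
N0 x:[36,68] y:[-1,42] z:[37,52] -> hit [37,42], descend [1, 8, 11, 13]
  N1 x:[53,68] y:[-1,15] z:[81/2,51] -> miss, prune
  N8 x:[43,56] y:[25,39] z:[99/2,52] -> miss, prune
  N11 x:[40,61] y:[32,42] z:[38,95/2] -> hit [40,42], descend [7, 9, 14]
    N7 x:[40,47] y:[36,41] z:[81/2,95/2] -> hit [81/2,41] leaf, test {P0@t=81/2, P8(miss)}
    N9 x:[56,61] y:[32,42] z:[38,81/2] -> miss, prune
    N14 x:[44,50] y:[34,36] z:[79/2,85/2] -> miss, prune
  N13 x:[36,54] y:[1,20] z:[37,101/2] -> miss, prune

8 AABB tests over nodes [0, 1, 8, 11, 7, 9, 14, 13]; 1 leaf entered; closest P0.

== RESULT ==
0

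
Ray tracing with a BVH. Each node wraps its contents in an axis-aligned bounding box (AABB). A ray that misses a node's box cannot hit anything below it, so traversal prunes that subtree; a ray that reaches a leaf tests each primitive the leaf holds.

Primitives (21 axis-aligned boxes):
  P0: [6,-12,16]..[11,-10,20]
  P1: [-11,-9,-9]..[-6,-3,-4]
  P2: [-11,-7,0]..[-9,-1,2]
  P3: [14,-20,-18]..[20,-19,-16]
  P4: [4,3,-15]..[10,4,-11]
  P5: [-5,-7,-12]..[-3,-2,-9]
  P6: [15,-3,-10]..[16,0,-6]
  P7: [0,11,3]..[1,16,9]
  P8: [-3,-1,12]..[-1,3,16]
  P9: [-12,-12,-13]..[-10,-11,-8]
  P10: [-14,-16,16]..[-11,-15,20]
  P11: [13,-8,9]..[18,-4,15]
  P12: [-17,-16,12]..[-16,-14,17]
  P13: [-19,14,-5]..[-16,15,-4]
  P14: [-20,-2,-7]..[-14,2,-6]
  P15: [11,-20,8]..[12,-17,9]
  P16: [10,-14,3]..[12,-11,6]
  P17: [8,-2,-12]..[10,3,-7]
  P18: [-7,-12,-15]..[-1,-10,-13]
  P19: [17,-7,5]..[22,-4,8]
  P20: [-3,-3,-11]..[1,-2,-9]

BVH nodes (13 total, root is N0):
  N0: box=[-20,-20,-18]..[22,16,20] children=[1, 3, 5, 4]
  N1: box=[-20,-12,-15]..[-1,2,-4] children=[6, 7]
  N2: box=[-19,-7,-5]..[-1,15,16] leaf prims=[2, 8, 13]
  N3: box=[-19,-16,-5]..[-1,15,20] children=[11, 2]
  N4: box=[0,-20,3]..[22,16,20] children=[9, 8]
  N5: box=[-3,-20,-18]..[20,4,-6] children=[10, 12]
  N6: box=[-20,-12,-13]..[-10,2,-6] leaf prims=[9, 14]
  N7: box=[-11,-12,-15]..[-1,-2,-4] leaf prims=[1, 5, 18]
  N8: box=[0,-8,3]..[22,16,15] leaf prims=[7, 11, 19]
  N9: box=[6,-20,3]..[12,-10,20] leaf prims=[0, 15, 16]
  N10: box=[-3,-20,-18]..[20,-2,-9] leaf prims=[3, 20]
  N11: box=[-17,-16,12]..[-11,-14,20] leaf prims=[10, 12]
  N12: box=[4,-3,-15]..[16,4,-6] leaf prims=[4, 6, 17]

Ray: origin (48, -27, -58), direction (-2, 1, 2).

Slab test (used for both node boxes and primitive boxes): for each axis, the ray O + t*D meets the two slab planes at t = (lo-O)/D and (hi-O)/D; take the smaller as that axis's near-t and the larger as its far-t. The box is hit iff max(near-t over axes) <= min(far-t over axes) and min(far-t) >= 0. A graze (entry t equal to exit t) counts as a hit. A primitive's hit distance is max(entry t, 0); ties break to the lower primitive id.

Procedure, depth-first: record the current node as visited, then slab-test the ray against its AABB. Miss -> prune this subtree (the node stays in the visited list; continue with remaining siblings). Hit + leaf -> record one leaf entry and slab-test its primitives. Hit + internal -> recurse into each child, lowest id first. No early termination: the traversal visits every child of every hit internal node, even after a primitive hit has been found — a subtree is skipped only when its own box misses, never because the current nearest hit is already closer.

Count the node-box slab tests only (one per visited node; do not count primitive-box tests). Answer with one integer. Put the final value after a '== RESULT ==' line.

Traverse from the root:
N0 x:[13,34] y:[7,43] z:[20,39] -> hit [20,34], descend [1, 3, 4, 5]
  N1 x:[49/2,34] y:[15,29] z:[43/2,27] -> hit [49/2,27], descend [6, 7]
    N6 x:[29,34] y:[15,29] z:[45/2,26] -> miss, prune
    N7 x:[49/2,59/2] y:[15,25] z:[43/2,27] -> hit [49/2,25] leaf, test {P1(miss), P5(miss), P18(miss)}
  N3 x:[49/2,67/2] y:[11,42] z:[53/2,39] -> hit [53/2,67/2], descend [2, 11]
    N2 x:[49/2,67/2] y:[20,42] z:[53/2,37] -> hit [53/2,67/2] leaf, test {P2(miss), P8(miss), P13(miss)}
    N11 x:[59/2,65/2] y:[11,13] z:[35,39] -> miss, prune
  N4 x:[13,24] y:[7,43] z:[61/2,39] -> miss, prune
  N5 x:[14,51/2] y:[7,31] z:[20,26] -> hit [20,51/2], descend [10, 12]
    N10 x:[14,51/2] y:[7,25] z:[20,49/2] -> hit [20,49/2] leaf, test {P3(miss), P20@t=24}
    N12 x:[16,22] y:[24,31] z:[43/2,26] -> miss, prune

order=[0, 1, 6, 7, 3, 2, 11, 4, 5, 10, 12]  |boxes|=11  |leaves|=3  hit=P20

== RESULT ==
11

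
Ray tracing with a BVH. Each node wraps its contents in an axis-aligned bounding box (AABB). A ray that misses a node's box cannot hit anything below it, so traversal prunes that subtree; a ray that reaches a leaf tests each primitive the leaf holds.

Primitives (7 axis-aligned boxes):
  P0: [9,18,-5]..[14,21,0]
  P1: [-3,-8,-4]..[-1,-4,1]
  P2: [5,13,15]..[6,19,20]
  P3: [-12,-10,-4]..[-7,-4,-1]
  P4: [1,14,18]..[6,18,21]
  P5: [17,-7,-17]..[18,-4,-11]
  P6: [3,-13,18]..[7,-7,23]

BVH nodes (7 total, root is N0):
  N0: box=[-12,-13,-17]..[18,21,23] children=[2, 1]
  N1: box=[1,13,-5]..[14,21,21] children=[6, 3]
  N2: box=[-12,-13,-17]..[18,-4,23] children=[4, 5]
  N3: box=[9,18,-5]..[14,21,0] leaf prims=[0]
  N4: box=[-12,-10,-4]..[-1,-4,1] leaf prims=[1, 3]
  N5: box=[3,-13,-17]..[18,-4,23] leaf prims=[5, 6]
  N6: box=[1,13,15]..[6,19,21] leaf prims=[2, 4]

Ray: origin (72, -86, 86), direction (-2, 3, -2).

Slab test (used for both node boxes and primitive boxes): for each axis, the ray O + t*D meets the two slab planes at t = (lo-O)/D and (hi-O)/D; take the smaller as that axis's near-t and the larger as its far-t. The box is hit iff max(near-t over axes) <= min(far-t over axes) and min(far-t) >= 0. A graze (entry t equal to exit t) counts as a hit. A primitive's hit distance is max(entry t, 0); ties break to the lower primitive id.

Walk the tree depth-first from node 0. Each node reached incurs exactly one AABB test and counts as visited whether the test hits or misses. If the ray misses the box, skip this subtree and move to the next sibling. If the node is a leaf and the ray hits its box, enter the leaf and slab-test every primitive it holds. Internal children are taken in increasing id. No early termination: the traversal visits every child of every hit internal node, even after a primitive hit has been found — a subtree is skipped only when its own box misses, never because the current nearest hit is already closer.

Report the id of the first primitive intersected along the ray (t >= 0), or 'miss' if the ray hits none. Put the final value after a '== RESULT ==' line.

Walk:
N0 x:[27,42] y:[73/3,107/3] z:[63/2,103/2] -> hit [63/2,107/3], descend [1, 2]
  N1 x:[29,71/2] y:[33,107/3] z:[65/2,91/2] -> hit [33,71/2], descend [3, 6]
    N3 x:[29,63/2] y:[104/3,107/3] z:[43,91/2] -> miss, prune
    N6 x:[33,71/2] y:[33,35] z:[65/2,71/2] -> hit [33,35] leaf, test {P2@t=33, P4@t=100/3}
  N2 x:[27,42] y:[73/3,82/3] z:[63/2,103/2] -> miss, prune

5 AABB tests over nodes [0, 1, 3, 6, 2]; 1 leaf entered; closest P2.

== RESULT ==
2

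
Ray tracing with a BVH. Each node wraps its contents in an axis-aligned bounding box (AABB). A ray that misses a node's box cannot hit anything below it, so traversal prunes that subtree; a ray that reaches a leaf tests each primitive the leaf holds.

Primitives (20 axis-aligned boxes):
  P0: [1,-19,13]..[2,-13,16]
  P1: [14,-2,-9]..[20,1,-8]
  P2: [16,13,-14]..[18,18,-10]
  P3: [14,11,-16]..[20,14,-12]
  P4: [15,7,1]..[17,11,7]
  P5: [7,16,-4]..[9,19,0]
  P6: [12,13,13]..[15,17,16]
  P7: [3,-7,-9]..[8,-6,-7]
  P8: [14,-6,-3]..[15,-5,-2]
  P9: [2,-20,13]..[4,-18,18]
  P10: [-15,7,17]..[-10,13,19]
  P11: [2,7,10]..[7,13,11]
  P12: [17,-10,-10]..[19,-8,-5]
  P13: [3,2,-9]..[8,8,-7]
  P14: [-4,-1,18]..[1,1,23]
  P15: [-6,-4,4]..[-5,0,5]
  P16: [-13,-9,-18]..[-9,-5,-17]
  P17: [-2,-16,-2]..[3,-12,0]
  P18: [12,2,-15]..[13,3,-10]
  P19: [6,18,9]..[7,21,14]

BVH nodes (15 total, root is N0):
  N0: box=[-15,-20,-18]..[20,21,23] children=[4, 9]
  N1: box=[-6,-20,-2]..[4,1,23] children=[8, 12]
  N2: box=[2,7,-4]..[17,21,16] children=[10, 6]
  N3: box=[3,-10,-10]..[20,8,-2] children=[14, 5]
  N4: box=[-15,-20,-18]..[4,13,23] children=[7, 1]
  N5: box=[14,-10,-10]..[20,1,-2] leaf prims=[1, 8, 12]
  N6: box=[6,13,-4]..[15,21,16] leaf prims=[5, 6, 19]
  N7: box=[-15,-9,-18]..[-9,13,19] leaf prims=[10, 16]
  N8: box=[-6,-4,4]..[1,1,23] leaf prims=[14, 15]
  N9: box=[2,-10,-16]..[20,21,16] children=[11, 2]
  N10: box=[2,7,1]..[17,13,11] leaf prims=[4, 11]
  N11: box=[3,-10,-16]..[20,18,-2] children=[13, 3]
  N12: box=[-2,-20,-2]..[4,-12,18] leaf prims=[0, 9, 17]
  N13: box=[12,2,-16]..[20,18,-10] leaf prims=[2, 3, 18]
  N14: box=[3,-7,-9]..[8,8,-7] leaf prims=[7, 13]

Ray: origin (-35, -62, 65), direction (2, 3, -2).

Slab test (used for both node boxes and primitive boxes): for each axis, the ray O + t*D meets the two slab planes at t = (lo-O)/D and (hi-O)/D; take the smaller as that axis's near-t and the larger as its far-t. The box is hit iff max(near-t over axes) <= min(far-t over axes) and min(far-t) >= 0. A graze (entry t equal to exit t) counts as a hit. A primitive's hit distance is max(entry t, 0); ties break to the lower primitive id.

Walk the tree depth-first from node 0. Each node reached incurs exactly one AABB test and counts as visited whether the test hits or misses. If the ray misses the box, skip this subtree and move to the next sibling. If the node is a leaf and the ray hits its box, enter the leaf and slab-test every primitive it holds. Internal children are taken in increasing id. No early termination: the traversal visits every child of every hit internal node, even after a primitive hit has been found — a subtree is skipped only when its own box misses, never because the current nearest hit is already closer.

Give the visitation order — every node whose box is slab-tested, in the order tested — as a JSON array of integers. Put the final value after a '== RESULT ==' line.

Walk:
N0 x:[10,55/2] y:[14,83/3] z:[21,83/2] -> hit [21,55/2], descend [4, 9]
  N4 x:[10,39/2] y:[14,25] z:[21,83/2] -> miss, prune
  N9 x:[37/2,55/2] y:[52/3,83/3] z:[49/2,81/2] -> hit [49/2,55/2], descend [2, 11]
    N2 x:[37/2,26] y:[23,83/3] z:[49/2,69/2] -> hit [49/2,26], descend [6, 10]
      N6 x:[41/2,25] y:[25,83/3] z:[49/2,69/2] -> hit [25,25] leaf, test {P5(miss), P6@t=25, P19(miss)}
      N10 x:[37/2,26] y:[23,25] z:[27,32] -> miss, prune
    N11 x:[19,55/2] y:[52/3,80/3] z:[67/2,81/2] -> miss, prune

Summary -> nodes [0, 4, 9, 2, 6, 10, 11]; box-tests=7; leaf-entries=1; first=P6

== RESULT ==
[0, 4, 9, 2, 6, 10, 11]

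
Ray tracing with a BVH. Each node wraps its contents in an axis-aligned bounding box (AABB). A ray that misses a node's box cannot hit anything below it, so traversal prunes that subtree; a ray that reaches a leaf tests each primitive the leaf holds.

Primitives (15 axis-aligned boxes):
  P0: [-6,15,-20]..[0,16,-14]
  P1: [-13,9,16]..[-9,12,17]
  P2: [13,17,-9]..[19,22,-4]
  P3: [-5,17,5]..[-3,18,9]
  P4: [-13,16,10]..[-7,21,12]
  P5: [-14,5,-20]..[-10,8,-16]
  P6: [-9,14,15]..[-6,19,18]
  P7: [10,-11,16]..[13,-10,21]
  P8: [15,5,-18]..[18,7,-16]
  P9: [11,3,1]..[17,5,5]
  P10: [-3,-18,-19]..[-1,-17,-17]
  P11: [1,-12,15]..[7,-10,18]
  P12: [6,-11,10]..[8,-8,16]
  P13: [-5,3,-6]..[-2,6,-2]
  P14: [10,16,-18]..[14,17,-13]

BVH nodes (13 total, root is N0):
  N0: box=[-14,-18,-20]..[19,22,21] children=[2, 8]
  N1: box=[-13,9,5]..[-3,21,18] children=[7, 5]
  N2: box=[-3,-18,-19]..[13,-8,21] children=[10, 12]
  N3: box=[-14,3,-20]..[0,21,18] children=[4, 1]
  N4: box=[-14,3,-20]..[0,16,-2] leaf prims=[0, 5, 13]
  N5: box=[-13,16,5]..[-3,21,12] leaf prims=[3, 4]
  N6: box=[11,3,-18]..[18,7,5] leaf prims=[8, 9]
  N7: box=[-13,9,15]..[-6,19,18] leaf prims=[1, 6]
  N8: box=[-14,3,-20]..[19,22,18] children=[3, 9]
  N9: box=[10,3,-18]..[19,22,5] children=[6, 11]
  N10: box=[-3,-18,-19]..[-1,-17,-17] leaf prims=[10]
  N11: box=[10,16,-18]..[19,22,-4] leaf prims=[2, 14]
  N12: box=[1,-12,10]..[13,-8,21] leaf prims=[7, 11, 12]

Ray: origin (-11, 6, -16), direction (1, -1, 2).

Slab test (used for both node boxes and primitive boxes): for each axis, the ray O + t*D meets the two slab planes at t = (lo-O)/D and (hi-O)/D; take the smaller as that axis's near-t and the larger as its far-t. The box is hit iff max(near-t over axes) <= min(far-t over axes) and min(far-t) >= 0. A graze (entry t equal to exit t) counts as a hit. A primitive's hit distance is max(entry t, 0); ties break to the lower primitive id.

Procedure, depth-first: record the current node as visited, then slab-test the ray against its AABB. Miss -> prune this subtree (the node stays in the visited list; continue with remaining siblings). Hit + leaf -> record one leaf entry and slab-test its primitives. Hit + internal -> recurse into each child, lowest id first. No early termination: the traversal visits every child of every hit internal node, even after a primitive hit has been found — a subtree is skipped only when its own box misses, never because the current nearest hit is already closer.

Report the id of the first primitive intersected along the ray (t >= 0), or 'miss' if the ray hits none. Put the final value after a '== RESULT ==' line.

Walk:
N0 x:[-3,30] y:[-16,24] z:[-2,37/2] -> hit [-2,37/2], descend [2, 8]
  N2 x:[8,24] y:[14,24] z:[-3/2,37/2] -> hit [14,37/2], descend [10, 12]
    N10 x:[8,10] y:[23,24] z:[-3/2,-1/2] -> miss, prune
    N12 x:[12,24] y:[14,18] z:[13,37/2] -> hit [14,18] leaf, test {P7(miss), P11@t=16, P12(miss)}
  N8 x:[-3,30] y:[-16,3] z:[-2,17] -> hit [-2,3], descend [3, 9]
    N3 x:[-3,11] y:[-15,3] z:[-2,17] -> hit [-2,3], descend [1, 4]
      N1 x:[-2,8] y:[-15,-3] z:[21/2,17] -> miss, prune
      N4 x:[-3,11] y:[-10,3] z:[-2,7] -> hit [-2,3] leaf, test {P0(miss), P5@t=0, P13(miss)}
    N9 x:[21,30] y:[-16,3] z:[-1,21/2] -> miss, prune

Visited [0, 2, 10, 12, 8, 3, 1, 4, 9]. Tests: 9 box, 2 leaf. Nearest: P5.

== RESULT ==
5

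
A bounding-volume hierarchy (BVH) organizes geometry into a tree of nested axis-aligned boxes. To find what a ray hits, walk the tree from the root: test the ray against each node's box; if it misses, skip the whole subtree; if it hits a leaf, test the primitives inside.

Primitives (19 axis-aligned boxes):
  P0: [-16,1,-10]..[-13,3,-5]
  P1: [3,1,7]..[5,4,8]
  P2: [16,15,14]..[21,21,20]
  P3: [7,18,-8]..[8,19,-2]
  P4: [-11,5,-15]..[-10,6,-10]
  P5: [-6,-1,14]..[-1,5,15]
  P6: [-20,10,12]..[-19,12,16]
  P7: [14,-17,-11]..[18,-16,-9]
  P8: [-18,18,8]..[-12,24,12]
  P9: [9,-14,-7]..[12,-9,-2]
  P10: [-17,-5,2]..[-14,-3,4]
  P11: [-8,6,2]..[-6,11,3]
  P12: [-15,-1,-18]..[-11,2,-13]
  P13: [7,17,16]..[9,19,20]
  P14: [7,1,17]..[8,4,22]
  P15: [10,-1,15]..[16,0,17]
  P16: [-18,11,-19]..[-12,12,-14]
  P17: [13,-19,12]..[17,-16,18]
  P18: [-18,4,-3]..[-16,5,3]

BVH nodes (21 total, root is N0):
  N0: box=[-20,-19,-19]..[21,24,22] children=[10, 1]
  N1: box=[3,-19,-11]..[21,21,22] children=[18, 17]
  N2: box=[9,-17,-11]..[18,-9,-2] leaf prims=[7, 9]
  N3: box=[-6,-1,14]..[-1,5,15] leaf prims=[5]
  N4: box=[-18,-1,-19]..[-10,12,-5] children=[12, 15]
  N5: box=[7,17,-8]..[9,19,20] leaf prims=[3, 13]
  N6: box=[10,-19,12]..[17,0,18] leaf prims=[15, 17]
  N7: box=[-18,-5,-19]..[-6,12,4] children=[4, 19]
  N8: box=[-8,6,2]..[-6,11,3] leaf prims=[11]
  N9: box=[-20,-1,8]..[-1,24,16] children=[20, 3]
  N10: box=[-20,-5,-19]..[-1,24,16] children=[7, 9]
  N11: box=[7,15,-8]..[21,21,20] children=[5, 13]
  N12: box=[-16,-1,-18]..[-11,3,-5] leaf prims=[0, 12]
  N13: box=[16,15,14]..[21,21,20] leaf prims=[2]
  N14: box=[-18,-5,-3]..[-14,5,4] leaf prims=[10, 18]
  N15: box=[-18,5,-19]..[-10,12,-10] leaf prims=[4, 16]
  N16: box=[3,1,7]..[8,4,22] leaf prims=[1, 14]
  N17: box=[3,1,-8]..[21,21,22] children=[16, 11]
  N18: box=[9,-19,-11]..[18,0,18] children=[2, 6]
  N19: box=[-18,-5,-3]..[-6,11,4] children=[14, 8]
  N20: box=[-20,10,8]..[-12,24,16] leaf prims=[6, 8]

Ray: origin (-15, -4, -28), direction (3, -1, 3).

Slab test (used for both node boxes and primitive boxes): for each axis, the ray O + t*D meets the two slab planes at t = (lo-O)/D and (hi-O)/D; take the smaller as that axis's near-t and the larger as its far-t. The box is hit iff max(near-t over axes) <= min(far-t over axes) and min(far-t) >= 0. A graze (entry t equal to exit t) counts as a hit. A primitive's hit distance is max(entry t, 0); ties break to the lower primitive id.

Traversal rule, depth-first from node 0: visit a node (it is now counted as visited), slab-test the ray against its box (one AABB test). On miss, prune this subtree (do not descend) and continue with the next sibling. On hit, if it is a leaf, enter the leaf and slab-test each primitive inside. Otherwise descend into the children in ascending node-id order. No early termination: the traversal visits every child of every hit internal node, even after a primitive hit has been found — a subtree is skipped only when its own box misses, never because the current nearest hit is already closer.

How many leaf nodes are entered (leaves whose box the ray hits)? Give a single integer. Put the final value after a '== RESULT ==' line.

Trace the traversal:
N0 x:[-5/3,12] y:[-28,15] z:[3,50/3] -> hit [3,12], descend [1, 10]
  N1 x:[6,12] y:[-25,15] z:[17/3,50/3] -> hit [6,12], descend [17, 18]
    N17 x:[6,12] y:[-25,-5] z:[20/3,50/3] -> miss, prune
    N18 x:[8,11] y:[-4,15] z:[17/3,46/3] -> hit [8,11], descend [2, 6]
      N2 x:[8,11] y:[5,13] z:[17/3,26/3] -> hit [8,26/3] leaf, test {P7(miss), P9@t=8}
      N6 x:[25/3,32/3] y:[-4,15] z:[40/3,46/3] -> miss, prune
  N10 x:[-5/3,14/3] y:[-28,1] z:[3,44/3] -> miss, prune

Visited [0, 1, 17, 18, 2, 6, 10]. Tests: 7 box, 1 leaf. Nearest: P9.

== RESULT ==
1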